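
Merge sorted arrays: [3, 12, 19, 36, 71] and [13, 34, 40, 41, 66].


Take 3 from A
Take 12 from A
Take 13 from B
Take 19 from A
Take 34 from B
Take 36 from A
Take 40 from B
Take 41 from B
Take 66 from B

Merged: [3, 12, 13, 19, 34, 36, 40, 41, 66, 71]


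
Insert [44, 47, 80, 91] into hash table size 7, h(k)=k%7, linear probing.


Insert 44: h=2 -> slot 2
Insert 47: h=5 -> slot 5
Insert 80: h=3 -> slot 3
Insert 91: h=0 -> slot 0

Table: [91, None, 44, 80, None, 47, None]


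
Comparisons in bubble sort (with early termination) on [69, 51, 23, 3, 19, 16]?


Algorithm: bubble sort (with early termination)
Input: [69, 51, 23, 3, 19, 16]
Sorted: [3, 16, 19, 23, 51, 69]

15


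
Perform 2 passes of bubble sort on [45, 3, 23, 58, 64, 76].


Initial: [45, 3, 23, 58, 64, 76]
Pass 1: [3, 23, 45, 58, 64, 76] (2 swaps)
Pass 2: [3, 23, 45, 58, 64, 76] (0 swaps)

After 2 passes: [3, 23, 45, 58, 64, 76]


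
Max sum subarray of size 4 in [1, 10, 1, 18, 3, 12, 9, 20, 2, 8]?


[0:4]: 30
[1:5]: 32
[2:6]: 34
[3:7]: 42
[4:8]: 44
[5:9]: 43
[6:10]: 39

Max: 44 at [4:8]


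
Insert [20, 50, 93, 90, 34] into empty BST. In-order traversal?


Insert 20: root
Insert 50: R from 20
Insert 93: R from 20 -> R from 50
Insert 90: R from 20 -> R from 50 -> L from 93
Insert 34: R from 20 -> L from 50

In-order: [20, 34, 50, 90, 93]


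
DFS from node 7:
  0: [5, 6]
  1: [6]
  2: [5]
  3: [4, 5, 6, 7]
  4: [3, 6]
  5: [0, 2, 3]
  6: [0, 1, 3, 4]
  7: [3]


Visit 7, push [3]
Visit 3, push [6, 5, 4]
Visit 4, push [6]
Visit 6, push [1, 0]
Visit 0, push [5]
Visit 5, push [2]
Visit 2, push []
Visit 1, push []

DFS order: [7, 3, 4, 6, 0, 5, 2, 1]


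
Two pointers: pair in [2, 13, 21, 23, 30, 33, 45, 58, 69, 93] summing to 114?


lo=0(2)+hi=9(93)=95
lo=1(13)+hi=9(93)=106
lo=2(21)+hi=9(93)=114

Yes: 21+93=114


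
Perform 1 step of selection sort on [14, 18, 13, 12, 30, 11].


Initial: [14, 18, 13, 12, 30, 11]
Step 1: min=11 at 5
  Swap: [11, 18, 13, 12, 30, 14]

After 1 step: [11, 18, 13, 12, 30, 14]


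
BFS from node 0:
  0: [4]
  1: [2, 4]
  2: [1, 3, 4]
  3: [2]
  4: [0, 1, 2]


Visit 0, enqueue [4]
Visit 4, enqueue [1, 2]
Visit 1, enqueue []
Visit 2, enqueue [3]
Visit 3, enqueue []

BFS order: [0, 4, 1, 2, 3]


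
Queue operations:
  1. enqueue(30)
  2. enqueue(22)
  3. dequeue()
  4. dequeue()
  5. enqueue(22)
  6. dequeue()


enqueue(30) -> [30]
enqueue(22) -> [30, 22]
dequeue()->30, [22]
dequeue()->22, []
enqueue(22) -> [22]
dequeue()->22, []

Final queue: []


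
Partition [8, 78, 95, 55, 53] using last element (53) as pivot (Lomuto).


Pivot: 53
  8 <= 53: advance i (no swap)
Place pivot at 1: [8, 53, 95, 55, 78]

Partitioned: [8, 53, 95, 55, 78]


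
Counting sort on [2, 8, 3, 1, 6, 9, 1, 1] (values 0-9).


Input: [2, 8, 3, 1, 6, 9, 1, 1]
Counts: [0, 3, 1, 1, 0, 0, 1, 0, 1, 1]

Sorted: [1, 1, 1, 2, 3, 6, 8, 9]


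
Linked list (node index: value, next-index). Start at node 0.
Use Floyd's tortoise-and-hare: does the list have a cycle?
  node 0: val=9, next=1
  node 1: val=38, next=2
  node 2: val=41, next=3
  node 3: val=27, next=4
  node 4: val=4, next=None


Floyd's tortoise (slow, +1) and hare (fast, +2):
  init: slow=0, fast=0
  step 1: slow=1, fast=2
  step 2: slow=2, fast=4
  step 3: fast -> None, no cycle

Cycle: no


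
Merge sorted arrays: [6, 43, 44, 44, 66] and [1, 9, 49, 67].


Take 1 from B
Take 6 from A
Take 9 from B
Take 43 from A
Take 44 from A
Take 44 from A
Take 49 from B
Take 66 from A

Merged: [1, 6, 9, 43, 44, 44, 49, 66, 67]


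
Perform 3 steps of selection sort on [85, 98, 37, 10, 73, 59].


Initial: [85, 98, 37, 10, 73, 59]
Step 1: min=10 at 3
  Swap: [10, 98, 37, 85, 73, 59]
Step 2: min=37 at 2
  Swap: [10, 37, 98, 85, 73, 59]
Step 3: min=59 at 5
  Swap: [10, 37, 59, 85, 73, 98]

After 3 steps: [10, 37, 59, 85, 73, 98]


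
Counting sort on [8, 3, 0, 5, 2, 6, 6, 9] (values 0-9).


Input: [8, 3, 0, 5, 2, 6, 6, 9]
Counts: [1, 0, 1, 1, 0, 1, 2, 0, 1, 1]

Sorted: [0, 2, 3, 5, 6, 6, 8, 9]


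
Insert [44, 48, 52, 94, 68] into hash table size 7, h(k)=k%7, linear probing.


Insert 44: h=2 -> slot 2
Insert 48: h=6 -> slot 6
Insert 52: h=3 -> slot 3
Insert 94: h=3, 1 probes -> slot 4
Insert 68: h=5 -> slot 5

Table: [None, None, 44, 52, 94, 68, 48]


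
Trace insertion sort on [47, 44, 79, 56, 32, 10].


Initial: [47, 44, 79, 56, 32, 10]
Insert 44: [44, 47, 79, 56, 32, 10]
Insert 79: [44, 47, 79, 56, 32, 10]
Insert 56: [44, 47, 56, 79, 32, 10]
Insert 32: [32, 44, 47, 56, 79, 10]
Insert 10: [10, 32, 44, 47, 56, 79]

Sorted: [10, 32, 44, 47, 56, 79]


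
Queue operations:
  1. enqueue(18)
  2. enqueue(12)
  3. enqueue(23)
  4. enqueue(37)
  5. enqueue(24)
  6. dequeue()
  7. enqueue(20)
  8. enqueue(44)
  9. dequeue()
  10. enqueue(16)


enqueue(18) -> [18]
enqueue(12) -> [18, 12]
enqueue(23) -> [18, 12, 23]
enqueue(37) -> [18, 12, 23, 37]
enqueue(24) -> [18, 12, 23, 37, 24]
dequeue()->18, [12, 23, 37, 24]
enqueue(20) -> [12, 23, 37, 24, 20]
enqueue(44) -> [12, 23, 37, 24, 20, 44]
dequeue()->12, [23, 37, 24, 20, 44]
enqueue(16) -> [23, 37, 24, 20, 44, 16]

Final queue: [23, 37, 24, 20, 44, 16]


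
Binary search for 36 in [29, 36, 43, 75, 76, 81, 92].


Step 1: lo=0, hi=6, mid=3, val=75
Step 2: lo=0, hi=2, mid=1, val=36

Found at index 1


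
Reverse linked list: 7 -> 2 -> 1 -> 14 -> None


Step 1: curr=7, set curr.next=prev(None) | reversed so far: 7
Step 2: curr=2, set curr.next=prev(7) | reversed so far: 2 -> 7
Step 3: curr=1, set curr.next=prev(2) | reversed so far: 1 -> 2 -> 7
Step 4: curr=14, set curr.next=prev(1) | reversed so far: 14 -> 1 -> 2 -> 7

14 -> 1 -> 2 -> 7 -> None


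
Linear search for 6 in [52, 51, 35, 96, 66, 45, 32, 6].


i=0: 52!=6
i=1: 51!=6
i=2: 35!=6
i=3: 96!=6
i=4: 66!=6
i=5: 45!=6
i=6: 32!=6
i=7: 6==6 found!

Found at 7, 8 comps


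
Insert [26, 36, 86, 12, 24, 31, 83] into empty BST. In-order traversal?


Insert 26: root
Insert 36: R from 26
Insert 86: R from 26 -> R from 36
Insert 12: L from 26
Insert 24: L from 26 -> R from 12
Insert 31: R from 26 -> L from 36
Insert 83: R from 26 -> R from 36 -> L from 86

In-order: [12, 24, 26, 31, 36, 83, 86]


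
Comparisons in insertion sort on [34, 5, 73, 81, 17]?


Algorithm: insertion sort
Input: [34, 5, 73, 81, 17]
Sorted: [5, 17, 34, 73, 81]

7


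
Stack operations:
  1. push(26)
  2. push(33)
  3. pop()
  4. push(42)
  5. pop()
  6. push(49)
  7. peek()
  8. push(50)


push(26) -> [26]
push(33) -> [26, 33]
pop()->33, [26]
push(42) -> [26, 42]
pop()->42, [26]
push(49) -> [26, 49]
peek()->49
push(50) -> [26, 49, 50]

Final stack: [26, 49, 50]


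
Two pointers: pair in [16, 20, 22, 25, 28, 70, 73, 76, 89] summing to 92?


lo=0(16)+hi=8(89)=105
lo=0(16)+hi=7(76)=92

Yes: 16+76=92


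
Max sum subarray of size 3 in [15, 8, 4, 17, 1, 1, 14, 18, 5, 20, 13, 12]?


[0:3]: 27
[1:4]: 29
[2:5]: 22
[3:6]: 19
[4:7]: 16
[5:8]: 33
[6:9]: 37
[7:10]: 43
[8:11]: 38
[9:12]: 45

Max: 45 at [9:12]


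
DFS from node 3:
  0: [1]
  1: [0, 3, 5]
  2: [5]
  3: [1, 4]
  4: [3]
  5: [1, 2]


Visit 3, push [4, 1]
Visit 1, push [5, 0]
Visit 0, push []
Visit 5, push [2]
Visit 2, push []
Visit 4, push []

DFS order: [3, 1, 0, 5, 2, 4]


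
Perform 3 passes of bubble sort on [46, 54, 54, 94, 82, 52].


Initial: [46, 54, 54, 94, 82, 52]
Pass 1: [46, 54, 54, 82, 52, 94] (2 swaps)
Pass 2: [46, 54, 54, 52, 82, 94] (1 swaps)
Pass 3: [46, 54, 52, 54, 82, 94] (1 swaps)

After 3 passes: [46, 54, 52, 54, 82, 94]


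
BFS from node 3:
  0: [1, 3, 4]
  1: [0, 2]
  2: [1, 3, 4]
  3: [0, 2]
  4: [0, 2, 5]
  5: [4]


Visit 3, enqueue [0, 2]
Visit 0, enqueue [1, 4]
Visit 2, enqueue []
Visit 1, enqueue []
Visit 4, enqueue [5]
Visit 5, enqueue []

BFS order: [3, 0, 2, 1, 4, 5]


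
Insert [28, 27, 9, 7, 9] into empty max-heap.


Insert 28: [28]
Insert 27: [28, 27]
Insert 9: [28, 27, 9]
Insert 7: [28, 27, 9, 7]
Insert 9: [28, 27, 9, 7, 9]

Final heap: [28, 27, 9, 7, 9]


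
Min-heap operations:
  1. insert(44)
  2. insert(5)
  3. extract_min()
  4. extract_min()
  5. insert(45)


insert(44) -> [44]
insert(5) -> [5, 44]
extract_min()->5, [44]
extract_min()->44, []
insert(45) -> [45]

Final heap: [45]


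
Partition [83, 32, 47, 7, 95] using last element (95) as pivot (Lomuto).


Pivot: 95
  83 <= 95: advance i (no swap)
  32 <= 95: advance i (no swap)
  47 <= 95: advance i (no swap)
  7 <= 95: advance i (no swap)
Place pivot at 4: [83, 32, 47, 7, 95]

Partitioned: [83, 32, 47, 7, 95]


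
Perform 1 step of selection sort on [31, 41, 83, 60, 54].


Initial: [31, 41, 83, 60, 54]
Step 1: min=31 at 0
  Swap: [31, 41, 83, 60, 54]

After 1 step: [31, 41, 83, 60, 54]


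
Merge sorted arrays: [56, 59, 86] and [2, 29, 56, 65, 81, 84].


Take 2 from B
Take 29 from B
Take 56 from A
Take 56 from B
Take 59 from A
Take 65 from B
Take 81 from B
Take 84 from B

Merged: [2, 29, 56, 56, 59, 65, 81, 84, 86]


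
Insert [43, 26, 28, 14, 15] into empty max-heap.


Insert 43: [43]
Insert 26: [43, 26]
Insert 28: [43, 26, 28]
Insert 14: [43, 26, 28, 14]
Insert 15: [43, 26, 28, 14, 15]

Final heap: [43, 26, 28, 14, 15]


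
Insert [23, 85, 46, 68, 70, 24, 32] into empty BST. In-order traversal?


Insert 23: root
Insert 85: R from 23
Insert 46: R from 23 -> L from 85
Insert 68: R from 23 -> L from 85 -> R from 46
Insert 70: R from 23 -> L from 85 -> R from 46 -> R from 68
Insert 24: R from 23 -> L from 85 -> L from 46
Insert 32: R from 23 -> L from 85 -> L from 46 -> R from 24

In-order: [23, 24, 32, 46, 68, 70, 85]


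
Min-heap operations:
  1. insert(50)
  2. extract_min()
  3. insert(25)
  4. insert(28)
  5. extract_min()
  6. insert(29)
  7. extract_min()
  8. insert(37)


insert(50) -> [50]
extract_min()->50, []
insert(25) -> [25]
insert(28) -> [25, 28]
extract_min()->25, [28]
insert(29) -> [28, 29]
extract_min()->28, [29]
insert(37) -> [29, 37]

Final heap: [29, 37]


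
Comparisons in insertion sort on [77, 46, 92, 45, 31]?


Algorithm: insertion sort
Input: [77, 46, 92, 45, 31]
Sorted: [31, 45, 46, 77, 92]

9


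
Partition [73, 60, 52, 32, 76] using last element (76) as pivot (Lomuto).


Pivot: 76
  73 <= 76: advance i (no swap)
  60 <= 76: advance i (no swap)
  52 <= 76: advance i (no swap)
  32 <= 76: advance i (no swap)
Place pivot at 4: [73, 60, 52, 32, 76]

Partitioned: [73, 60, 52, 32, 76]


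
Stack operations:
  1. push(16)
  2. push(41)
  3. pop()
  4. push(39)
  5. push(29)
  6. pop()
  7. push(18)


push(16) -> [16]
push(41) -> [16, 41]
pop()->41, [16]
push(39) -> [16, 39]
push(29) -> [16, 39, 29]
pop()->29, [16, 39]
push(18) -> [16, 39, 18]

Final stack: [16, 39, 18]


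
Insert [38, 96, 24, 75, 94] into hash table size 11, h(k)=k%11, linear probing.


Insert 38: h=5 -> slot 5
Insert 96: h=8 -> slot 8
Insert 24: h=2 -> slot 2
Insert 75: h=9 -> slot 9
Insert 94: h=6 -> slot 6

Table: [None, None, 24, None, None, 38, 94, None, 96, 75, None]


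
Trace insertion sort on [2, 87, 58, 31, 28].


Initial: [2, 87, 58, 31, 28]
Insert 87: [2, 87, 58, 31, 28]
Insert 58: [2, 58, 87, 31, 28]
Insert 31: [2, 31, 58, 87, 28]
Insert 28: [2, 28, 31, 58, 87]

Sorted: [2, 28, 31, 58, 87]


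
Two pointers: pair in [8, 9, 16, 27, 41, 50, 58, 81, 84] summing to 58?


lo=0(8)+hi=8(84)=92
lo=0(8)+hi=7(81)=89
lo=0(8)+hi=6(58)=66
lo=0(8)+hi=5(50)=58

Yes: 8+50=58


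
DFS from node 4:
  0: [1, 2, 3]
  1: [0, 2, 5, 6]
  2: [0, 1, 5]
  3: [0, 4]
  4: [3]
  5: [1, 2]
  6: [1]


Visit 4, push [3]
Visit 3, push [0]
Visit 0, push [2, 1]
Visit 1, push [6, 5, 2]
Visit 2, push [5]
Visit 5, push []
Visit 6, push []

DFS order: [4, 3, 0, 1, 2, 5, 6]


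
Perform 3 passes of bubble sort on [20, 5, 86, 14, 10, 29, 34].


Initial: [20, 5, 86, 14, 10, 29, 34]
Pass 1: [5, 20, 14, 10, 29, 34, 86] (5 swaps)
Pass 2: [5, 14, 10, 20, 29, 34, 86] (2 swaps)
Pass 3: [5, 10, 14, 20, 29, 34, 86] (1 swaps)

After 3 passes: [5, 10, 14, 20, 29, 34, 86]


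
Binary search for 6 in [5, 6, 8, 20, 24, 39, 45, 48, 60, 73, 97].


Step 1: lo=0, hi=10, mid=5, val=39
Step 2: lo=0, hi=4, mid=2, val=8
Step 3: lo=0, hi=1, mid=0, val=5
Step 4: lo=1, hi=1, mid=1, val=6

Found at index 1


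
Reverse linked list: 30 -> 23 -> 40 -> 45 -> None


Step 1: curr=30, set curr.next=prev(None) | reversed so far: 30
Step 2: curr=23, set curr.next=prev(30) | reversed so far: 23 -> 30
Step 3: curr=40, set curr.next=prev(23) | reversed so far: 40 -> 23 -> 30
Step 4: curr=45, set curr.next=prev(40) | reversed so far: 45 -> 40 -> 23 -> 30

45 -> 40 -> 23 -> 30 -> None


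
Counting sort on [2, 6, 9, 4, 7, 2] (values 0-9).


Input: [2, 6, 9, 4, 7, 2]
Counts: [0, 0, 2, 0, 1, 0, 1, 1, 0, 1]

Sorted: [2, 2, 4, 6, 7, 9]


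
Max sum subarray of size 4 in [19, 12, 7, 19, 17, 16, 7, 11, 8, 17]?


[0:4]: 57
[1:5]: 55
[2:6]: 59
[3:7]: 59
[4:8]: 51
[5:9]: 42
[6:10]: 43

Max: 59 at [2:6]


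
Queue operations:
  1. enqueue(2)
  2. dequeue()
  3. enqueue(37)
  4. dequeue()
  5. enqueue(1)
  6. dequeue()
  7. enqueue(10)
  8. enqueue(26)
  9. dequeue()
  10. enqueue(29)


enqueue(2) -> [2]
dequeue()->2, []
enqueue(37) -> [37]
dequeue()->37, []
enqueue(1) -> [1]
dequeue()->1, []
enqueue(10) -> [10]
enqueue(26) -> [10, 26]
dequeue()->10, [26]
enqueue(29) -> [26, 29]

Final queue: [26, 29]


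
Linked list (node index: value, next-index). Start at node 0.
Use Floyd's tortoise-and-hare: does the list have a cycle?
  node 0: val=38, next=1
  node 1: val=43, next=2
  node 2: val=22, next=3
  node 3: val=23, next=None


Floyd's tortoise (slow, +1) and hare (fast, +2):
  init: slow=0, fast=0
  step 1: slow=1, fast=2
  step 2: fast 2->3->None, no cycle

Cycle: no


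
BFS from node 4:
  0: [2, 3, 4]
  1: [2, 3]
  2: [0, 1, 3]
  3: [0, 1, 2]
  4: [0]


Visit 4, enqueue [0]
Visit 0, enqueue [2, 3]
Visit 2, enqueue [1]
Visit 3, enqueue []
Visit 1, enqueue []

BFS order: [4, 0, 2, 3, 1]


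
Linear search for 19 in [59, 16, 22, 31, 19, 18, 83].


i=0: 59!=19
i=1: 16!=19
i=2: 22!=19
i=3: 31!=19
i=4: 19==19 found!

Found at 4, 5 comps


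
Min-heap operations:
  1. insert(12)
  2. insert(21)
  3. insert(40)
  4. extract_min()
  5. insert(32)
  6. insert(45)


insert(12) -> [12]
insert(21) -> [12, 21]
insert(40) -> [12, 21, 40]
extract_min()->12, [21, 40]
insert(32) -> [21, 40, 32]
insert(45) -> [21, 40, 32, 45]

Final heap: [21, 40, 32, 45]


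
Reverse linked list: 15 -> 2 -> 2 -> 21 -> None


Step 1: curr=15, set curr.next=prev(None) | reversed so far: 15
Step 2: curr=2, set curr.next=prev(15) | reversed so far: 2 -> 15
Step 3: curr=2, set curr.next=prev(2) | reversed so far: 2 -> 2 -> 15
Step 4: curr=21, set curr.next=prev(2) | reversed so far: 21 -> 2 -> 2 -> 15

21 -> 2 -> 2 -> 15 -> None


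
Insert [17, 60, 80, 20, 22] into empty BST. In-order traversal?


Insert 17: root
Insert 60: R from 17
Insert 80: R from 17 -> R from 60
Insert 20: R from 17 -> L from 60
Insert 22: R from 17 -> L from 60 -> R from 20

In-order: [17, 20, 22, 60, 80]


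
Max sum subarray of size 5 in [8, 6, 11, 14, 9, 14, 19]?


[0:5]: 48
[1:6]: 54
[2:7]: 67

Max: 67 at [2:7]


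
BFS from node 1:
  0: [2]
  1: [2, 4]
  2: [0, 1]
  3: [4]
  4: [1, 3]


Visit 1, enqueue [2, 4]
Visit 2, enqueue [0]
Visit 4, enqueue [3]
Visit 0, enqueue []
Visit 3, enqueue []

BFS order: [1, 2, 4, 0, 3]


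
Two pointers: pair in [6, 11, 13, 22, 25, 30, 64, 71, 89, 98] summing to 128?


lo=0(6)+hi=9(98)=104
lo=1(11)+hi=9(98)=109
lo=2(13)+hi=9(98)=111
lo=3(22)+hi=9(98)=120
lo=4(25)+hi=9(98)=123
lo=5(30)+hi=9(98)=128

Yes: 30+98=128


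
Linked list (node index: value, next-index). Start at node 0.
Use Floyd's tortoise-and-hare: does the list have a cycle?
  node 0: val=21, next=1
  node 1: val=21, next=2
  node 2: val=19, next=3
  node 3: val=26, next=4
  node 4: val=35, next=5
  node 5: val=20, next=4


Floyd's tortoise (slow, +1) and hare (fast, +2):
  init: slow=0, fast=0
  step 1: slow=1, fast=2
  step 2: slow=2, fast=4
  step 3: slow=3, fast=4
  step 4: slow=4, fast=4
  slow == fast at node 4: cycle detected

Cycle: yes


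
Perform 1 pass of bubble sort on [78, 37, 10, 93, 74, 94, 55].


Initial: [78, 37, 10, 93, 74, 94, 55]
Pass 1: [37, 10, 78, 74, 93, 55, 94] (4 swaps)

After 1 pass: [37, 10, 78, 74, 93, 55, 94]


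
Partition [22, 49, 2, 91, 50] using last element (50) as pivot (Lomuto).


Pivot: 50
  22 <= 50: advance i (no swap)
  49 <= 50: advance i (no swap)
  2 <= 50: advance i (no swap)
Place pivot at 3: [22, 49, 2, 50, 91]

Partitioned: [22, 49, 2, 50, 91]


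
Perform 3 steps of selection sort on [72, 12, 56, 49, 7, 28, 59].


Initial: [72, 12, 56, 49, 7, 28, 59]
Step 1: min=7 at 4
  Swap: [7, 12, 56, 49, 72, 28, 59]
Step 2: min=12 at 1
  Swap: [7, 12, 56, 49, 72, 28, 59]
Step 3: min=28 at 5
  Swap: [7, 12, 28, 49, 72, 56, 59]

After 3 steps: [7, 12, 28, 49, 72, 56, 59]


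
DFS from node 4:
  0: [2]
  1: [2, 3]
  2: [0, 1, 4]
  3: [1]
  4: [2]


Visit 4, push [2]
Visit 2, push [1, 0]
Visit 0, push []
Visit 1, push [3]
Visit 3, push []

DFS order: [4, 2, 0, 1, 3]


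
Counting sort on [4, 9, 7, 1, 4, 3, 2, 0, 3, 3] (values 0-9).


Input: [4, 9, 7, 1, 4, 3, 2, 0, 3, 3]
Counts: [1, 1, 1, 3, 2, 0, 0, 1, 0, 1]

Sorted: [0, 1, 2, 3, 3, 3, 4, 4, 7, 9]


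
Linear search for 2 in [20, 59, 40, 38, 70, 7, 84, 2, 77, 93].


i=0: 20!=2
i=1: 59!=2
i=2: 40!=2
i=3: 38!=2
i=4: 70!=2
i=5: 7!=2
i=6: 84!=2
i=7: 2==2 found!

Found at 7, 8 comps


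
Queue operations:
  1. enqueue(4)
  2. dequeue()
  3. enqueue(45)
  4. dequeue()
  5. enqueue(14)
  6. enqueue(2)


enqueue(4) -> [4]
dequeue()->4, []
enqueue(45) -> [45]
dequeue()->45, []
enqueue(14) -> [14]
enqueue(2) -> [14, 2]

Final queue: [14, 2]


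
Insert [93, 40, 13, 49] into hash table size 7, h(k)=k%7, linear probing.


Insert 93: h=2 -> slot 2
Insert 40: h=5 -> slot 5
Insert 13: h=6 -> slot 6
Insert 49: h=0 -> slot 0

Table: [49, None, 93, None, None, 40, 13]


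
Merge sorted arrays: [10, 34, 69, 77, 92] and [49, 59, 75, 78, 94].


Take 10 from A
Take 34 from A
Take 49 from B
Take 59 from B
Take 69 from A
Take 75 from B
Take 77 from A
Take 78 from B
Take 92 from A

Merged: [10, 34, 49, 59, 69, 75, 77, 78, 92, 94]


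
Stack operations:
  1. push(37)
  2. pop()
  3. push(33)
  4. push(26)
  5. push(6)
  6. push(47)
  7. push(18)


push(37) -> [37]
pop()->37, []
push(33) -> [33]
push(26) -> [33, 26]
push(6) -> [33, 26, 6]
push(47) -> [33, 26, 6, 47]
push(18) -> [33, 26, 6, 47, 18]

Final stack: [33, 26, 6, 47, 18]


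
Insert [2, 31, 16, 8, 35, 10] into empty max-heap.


Insert 2: [2]
Insert 31: [31, 2]
Insert 16: [31, 2, 16]
Insert 8: [31, 8, 16, 2]
Insert 35: [35, 31, 16, 2, 8]
Insert 10: [35, 31, 16, 2, 8, 10]

Final heap: [35, 31, 16, 2, 8, 10]


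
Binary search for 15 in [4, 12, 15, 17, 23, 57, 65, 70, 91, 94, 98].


Step 1: lo=0, hi=10, mid=5, val=57
Step 2: lo=0, hi=4, mid=2, val=15

Found at index 2


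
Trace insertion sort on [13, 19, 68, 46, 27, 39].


Initial: [13, 19, 68, 46, 27, 39]
Insert 19: [13, 19, 68, 46, 27, 39]
Insert 68: [13, 19, 68, 46, 27, 39]
Insert 46: [13, 19, 46, 68, 27, 39]
Insert 27: [13, 19, 27, 46, 68, 39]
Insert 39: [13, 19, 27, 39, 46, 68]

Sorted: [13, 19, 27, 39, 46, 68]


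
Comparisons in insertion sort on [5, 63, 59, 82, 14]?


Algorithm: insertion sort
Input: [5, 63, 59, 82, 14]
Sorted: [5, 14, 59, 63, 82]

8


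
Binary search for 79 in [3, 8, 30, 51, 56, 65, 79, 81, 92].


Step 1: lo=0, hi=8, mid=4, val=56
Step 2: lo=5, hi=8, mid=6, val=79

Found at index 6


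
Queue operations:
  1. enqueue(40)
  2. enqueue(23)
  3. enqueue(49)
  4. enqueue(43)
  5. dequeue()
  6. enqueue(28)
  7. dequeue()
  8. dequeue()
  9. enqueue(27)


enqueue(40) -> [40]
enqueue(23) -> [40, 23]
enqueue(49) -> [40, 23, 49]
enqueue(43) -> [40, 23, 49, 43]
dequeue()->40, [23, 49, 43]
enqueue(28) -> [23, 49, 43, 28]
dequeue()->23, [49, 43, 28]
dequeue()->49, [43, 28]
enqueue(27) -> [43, 28, 27]

Final queue: [43, 28, 27]


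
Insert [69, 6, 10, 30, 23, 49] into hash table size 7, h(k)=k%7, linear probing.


Insert 69: h=6 -> slot 6
Insert 6: h=6, 1 probes -> slot 0
Insert 10: h=3 -> slot 3
Insert 30: h=2 -> slot 2
Insert 23: h=2, 2 probes -> slot 4
Insert 49: h=0, 1 probes -> slot 1

Table: [6, 49, 30, 10, 23, None, 69]


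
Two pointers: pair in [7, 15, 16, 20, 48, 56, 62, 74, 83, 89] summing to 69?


lo=0(7)+hi=9(89)=96
lo=0(7)+hi=8(83)=90
lo=0(7)+hi=7(74)=81
lo=0(7)+hi=6(62)=69

Yes: 7+62=69


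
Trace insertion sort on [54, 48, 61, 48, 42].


Initial: [54, 48, 61, 48, 42]
Insert 48: [48, 54, 61, 48, 42]
Insert 61: [48, 54, 61, 48, 42]
Insert 48: [48, 48, 54, 61, 42]
Insert 42: [42, 48, 48, 54, 61]

Sorted: [42, 48, 48, 54, 61]


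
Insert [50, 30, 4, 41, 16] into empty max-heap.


Insert 50: [50]
Insert 30: [50, 30]
Insert 4: [50, 30, 4]
Insert 41: [50, 41, 4, 30]
Insert 16: [50, 41, 4, 30, 16]

Final heap: [50, 41, 4, 30, 16]


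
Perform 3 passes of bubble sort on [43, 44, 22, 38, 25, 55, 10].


Initial: [43, 44, 22, 38, 25, 55, 10]
Pass 1: [43, 22, 38, 25, 44, 10, 55] (4 swaps)
Pass 2: [22, 38, 25, 43, 10, 44, 55] (4 swaps)
Pass 3: [22, 25, 38, 10, 43, 44, 55] (2 swaps)

After 3 passes: [22, 25, 38, 10, 43, 44, 55]


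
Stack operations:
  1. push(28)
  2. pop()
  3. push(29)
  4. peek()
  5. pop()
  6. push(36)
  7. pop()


push(28) -> [28]
pop()->28, []
push(29) -> [29]
peek()->29
pop()->29, []
push(36) -> [36]
pop()->36, []

Final stack: []


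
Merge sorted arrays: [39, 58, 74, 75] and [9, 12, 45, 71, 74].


Take 9 from B
Take 12 from B
Take 39 from A
Take 45 from B
Take 58 from A
Take 71 from B
Take 74 from A
Take 74 from B

Merged: [9, 12, 39, 45, 58, 71, 74, 74, 75]


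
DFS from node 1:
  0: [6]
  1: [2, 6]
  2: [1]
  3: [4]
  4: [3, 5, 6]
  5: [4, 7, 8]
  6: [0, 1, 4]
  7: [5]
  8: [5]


Visit 1, push [6, 2]
Visit 2, push []
Visit 6, push [4, 0]
Visit 0, push []
Visit 4, push [5, 3]
Visit 3, push []
Visit 5, push [8, 7]
Visit 7, push []
Visit 8, push []

DFS order: [1, 2, 6, 0, 4, 3, 5, 7, 8]


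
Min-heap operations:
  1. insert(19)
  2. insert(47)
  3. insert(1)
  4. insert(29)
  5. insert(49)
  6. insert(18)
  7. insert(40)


insert(19) -> [19]
insert(47) -> [19, 47]
insert(1) -> [1, 47, 19]
insert(29) -> [1, 29, 19, 47]
insert(49) -> [1, 29, 19, 47, 49]
insert(18) -> [1, 29, 18, 47, 49, 19]
insert(40) -> [1, 29, 18, 47, 49, 19, 40]

Final heap: [1, 29, 18, 47, 49, 19, 40]


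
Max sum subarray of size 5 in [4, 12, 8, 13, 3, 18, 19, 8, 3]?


[0:5]: 40
[1:6]: 54
[2:7]: 61
[3:8]: 61
[4:9]: 51

Max: 61 at [2:7]


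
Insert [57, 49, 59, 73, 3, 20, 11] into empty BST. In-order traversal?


Insert 57: root
Insert 49: L from 57
Insert 59: R from 57
Insert 73: R from 57 -> R from 59
Insert 3: L from 57 -> L from 49
Insert 20: L from 57 -> L from 49 -> R from 3
Insert 11: L from 57 -> L from 49 -> R from 3 -> L from 20

In-order: [3, 11, 20, 49, 57, 59, 73]


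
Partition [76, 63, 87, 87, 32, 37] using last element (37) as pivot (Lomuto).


Pivot: 37
  32 <= 37: swap -> [32, 63, 87, 87, 76, 37]
Place pivot at 1: [32, 37, 87, 87, 76, 63]

Partitioned: [32, 37, 87, 87, 76, 63]


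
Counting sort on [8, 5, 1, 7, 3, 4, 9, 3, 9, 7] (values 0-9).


Input: [8, 5, 1, 7, 3, 4, 9, 3, 9, 7]
Counts: [0, 1, 0, 2, 1, 1, 0, 2, 1, 2]

Sorted: [1, 3, 3, 4, 5, 7, 7, 8, 9, 9]


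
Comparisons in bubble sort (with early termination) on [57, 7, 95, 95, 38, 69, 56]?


Algorithm: bubble sort (with early termination)
Input: [57, 7, 95, 95, 38, 69, 56]
Sorted: [7, 38, 56, 57, 69, 95, 95]

20


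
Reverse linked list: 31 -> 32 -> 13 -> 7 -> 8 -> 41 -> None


Step 1: curr=31, set curr.next=prev(None) | reversed so far: 31
Step 2: curr=32, set curr.next=prev(31) | reversed so far: 32 -> 31
Step 3: curr=13, set curr.next=prev(32) | reversed so far: 13 -> 32 -> 31
Step 4: curr=7, set curr.next=prev(13) | reversed so far: 7 -> 13 -> 32 -> 31
Step 5: curr=8, set curr.next=prev(7) | reversed so far: 8 -> 7 -> 13 -> 32 -> 31
Step 6: curr=41, set curr.next=prev(8) | reversed so far: 41 -> 8 -> 7 -> 13 -> 32 -> 31

41 -> 8 -> 7 -> 13 -> 32 -> 31 -> None


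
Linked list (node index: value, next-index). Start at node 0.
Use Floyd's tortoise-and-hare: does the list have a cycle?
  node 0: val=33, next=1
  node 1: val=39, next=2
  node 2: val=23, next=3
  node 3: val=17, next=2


Floyd's tortoise (slow, +1) and hare (fast, +2):
  init: slow=0, fast=0
  step 1: slow=1, fast=2
  step 2: slow=2, fast=2
  slow == fast at node 2: cycle detected

Cycle: yes


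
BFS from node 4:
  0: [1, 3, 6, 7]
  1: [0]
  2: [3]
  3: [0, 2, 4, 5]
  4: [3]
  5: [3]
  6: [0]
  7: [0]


Visit 4, enqueue [3]
Visit 3, enqueue [0, 2, 5]
Visit 0, enqueue [1, 6, 7]
Visit 2, enqueue []
Visit 5, enqueue []
Visit 1, enqueue []
Visit 6, enqueue []
Visit 7, enqueue []

BFS order: [4, 3, 0, 2, 5, 1, 6, 7]


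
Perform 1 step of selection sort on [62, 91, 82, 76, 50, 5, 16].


Initial: [62, 91, 82, 76, 50, 5, 16]
Step 1: min=5 at 5
  Swap: [5, 91, 82, 76, 50, 62, 16]

After 1 step: [5, 91, 82, 76, 50, 62, 16]


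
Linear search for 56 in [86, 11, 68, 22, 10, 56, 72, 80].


i=0: 86!=56
i=1: 11!=56
i=2: 68!=56
i=3: 22!=56
i=4: 10!=56
i=5: 56==56 found!

Found at 5, 6 comps


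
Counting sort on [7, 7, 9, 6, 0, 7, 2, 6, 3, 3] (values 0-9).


Input: [7, 7, 9, 6, 0, 7, 2, 6, 3, 3]
Counts: [1, 0, 1, 2, 0, 0, 2, 3, 0, 1]

Sorted: [0, 2, 3, 3, 6, 6, 7, 7, 7, 9]


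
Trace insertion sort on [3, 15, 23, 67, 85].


Initial: [3, 15, 23, 67, 85]
Insert 15: [3, 15, 23, 67, 85]
Insert 23: [3, 15, 23, 67, 85]
Insert 67: [3, 15, 23, 67, 85]
Insert 85: [3, 15, 23, 67, 85]

Sorted: [3, 15, 23, 67, 85]


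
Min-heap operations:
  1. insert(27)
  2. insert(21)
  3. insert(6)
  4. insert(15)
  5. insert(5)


insert(27) -> [27]
insert(21) -> [21, 27]
insert(6) -> [6, 27, 21]
insert(15) -> [6, 15, 21, 27]
insert(5) -> [5, 6, 21, 27, 15]

Final heap: [5, 6, 21, 27, 15]


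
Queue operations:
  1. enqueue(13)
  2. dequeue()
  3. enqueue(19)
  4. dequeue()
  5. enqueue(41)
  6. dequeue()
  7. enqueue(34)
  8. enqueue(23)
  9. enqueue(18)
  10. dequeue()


enqueue(13) -> [13]
dequeue()->13, []
enqueue(19) -> [19]
dequeue()->19, []
enqueue(41) -> [41]
dequeue()->41, []
enqueue(34) -> [34]
enqueue(23) -> [34, 23]
enqueue(18) -> [34, 23, 18]
dequeue()->34, [23, 18]

Final queue: [23, 18]


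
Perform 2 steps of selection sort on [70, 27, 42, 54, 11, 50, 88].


Initial: [70, 27, 42, 54, 11, 50, 88]
Step 1: min=11 at 4
  Swap: [11, 27, 42, 54, 70, 50, 88]
Step 2: min=27 at 1
  Swap: [11, 27, 42, 54, 70, 50, 88]

After 2 steps: [11, 27, 42, 54, 70, 50, 88]


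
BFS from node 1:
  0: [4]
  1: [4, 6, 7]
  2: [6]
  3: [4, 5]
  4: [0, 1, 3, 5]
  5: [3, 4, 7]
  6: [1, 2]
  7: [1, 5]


Visit 1, enqueue [4, 6, 7]
Visit 4, enqueue [0, 3, 5]
Visit 6, enqueue [2]
Visit 7, enqueue []
Visit 0, enqueue []
Visit 3, enqueue []
Visit 5, enqueue []
Visit 2, enqueue []

BFS order: [1, 4, 6, 7, 0, 3, 5, 2]


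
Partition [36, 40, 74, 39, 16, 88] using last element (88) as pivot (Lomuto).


Pivot: 88
  36 <= 88: advance i (no swap)
  40 <= 88: advance i (no swap)
  74 <= 88: advance i (no swap)
  39 <= 88: advance i (no swap)
  16 <= 88: advance i (no swap)
Place pivot at 5: [36, 40, 74, 39, 16, 88]

Partitioned: [36, 40, 74, 39, 16, 88]


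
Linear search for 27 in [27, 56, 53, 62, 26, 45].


i=0: 27==27 found!

Found at 0, 1 comps


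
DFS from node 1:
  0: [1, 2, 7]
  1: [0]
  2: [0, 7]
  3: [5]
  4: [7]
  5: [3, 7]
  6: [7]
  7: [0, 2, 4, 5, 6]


Visit 1, push [0]
Visit 0, push [7, 2]
Visit 2, push [7]
Visit 7, push [6, 5, 4]
Visit 4, push []
Visit 5, push [3]
Visit 3, push []
Visit 6, push []

DFS order: [1, 0, 2, 7, 4, 5, 3, 6]


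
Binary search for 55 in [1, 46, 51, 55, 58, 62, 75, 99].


Step 1: lo=0, hi=7, mid=3, val=55

Found at index 3


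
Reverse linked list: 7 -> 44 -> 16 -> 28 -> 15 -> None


Step 1: curr=7, set curr.next=prev(None) | reversed so far: 7
Step 2: curr=44, set curr.next=prev(7) | reversed so far: 44 -> 7
Step 3: curr=16, set curr.next=prev(44) | reversed so far: 16 -> 44 -> 7
Step 4: curr=28, set curr.next=prev(16) | reversed so far: 28 -> 16 -> 44 -> 7
Step 5: curr=15, set curr.next=prev(28) | reversed so far: 15 -> 28 -> 16 -> 44 -> 7

15 -> 28 -> 16 -> 44 -> 7 -> None


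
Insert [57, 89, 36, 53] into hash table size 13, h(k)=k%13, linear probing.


Insert 57: h=5 -> slot 5
Insert 89: h=11 -> slot 11
Insert 36: h=10 -> slot 10
Insert 53: h=1 -> slot 1

Table: [None, 53, None, None, None, 57, None, None, None, None, 36, 89, None]


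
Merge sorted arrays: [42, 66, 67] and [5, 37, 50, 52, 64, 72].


Take 5 from B
Take 37 from B
Take 42 from A
Take 50 from B
Take 52 from B
Take 64 from B
Take 66 from A
Take 67 from A

Merged: [5, 37, 42, 50, 52, 64, 66, 67, 72]


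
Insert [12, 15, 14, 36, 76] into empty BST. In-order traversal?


Insert 12: root
Insert 15: R from 12
Insert 14: R from 12 -> L from 15
Insert 36: R from 12 -> R from 15
Insert 76: R from 12 -> R from 15 -> R from 36

In-order: [12, 14, 15, 36, 76]


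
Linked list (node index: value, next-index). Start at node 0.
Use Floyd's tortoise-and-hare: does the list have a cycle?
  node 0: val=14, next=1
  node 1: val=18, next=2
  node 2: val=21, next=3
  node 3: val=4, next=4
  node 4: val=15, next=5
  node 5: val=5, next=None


Floyd's tortoise (slow, +1) and hare (fast, +2):
  init: slow=0, fast=0
  step 1: slow=1, fast=2
  step 2: slow=2, fast=4
  step 3: fast 4->5->None, no cycle

Cycle: no


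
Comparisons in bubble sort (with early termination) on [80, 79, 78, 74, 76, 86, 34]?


Algorithm: bubble sort (with early termination)
Input: [80, 79, 78, 74, 76, 86, 34]
Sorted: [34, 74, 76, 78, 79, 80, 86]

21


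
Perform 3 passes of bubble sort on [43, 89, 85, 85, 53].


Initial: [43, 89, 85, 85, 53]
Pass 1: [43, 85, 85, 53, 89] (3 swaps)
Pass 2: [43, 85, 53, 85, 89] (1 swaps)
Pass 3: [43, 53, 85, 85, 89] (1 swaps)

After 3 passes: [43, 53, 85, 85, 89]


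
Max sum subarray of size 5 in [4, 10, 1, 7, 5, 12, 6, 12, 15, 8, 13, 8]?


[0:5]: 27
[1:6]: 35
[2:7]: 31
[3:8]: 42
[4:9]: 50
[5:10]: 53
[6:11]: 54
[7:12]: 56

Max: 56 at [7:12]


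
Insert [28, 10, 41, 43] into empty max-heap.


Insert 28: [28]
Insert 10: [28, 10]
Insert 41: [41, 10, 28]
Insert 43: [43, 41, 28, 10]

Final heap: [43, 41, 28, 10]


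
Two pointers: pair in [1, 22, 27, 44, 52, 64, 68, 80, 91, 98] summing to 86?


lo=0(1)+hi=9(98)=99
lo=0(1)+hi=8(91)=92
lo=0(1)+hi=7(80)=81
lo=1(22)+hi=7(80)=102
lo=1(22)+hi=6(68)=90
lo=1(22)+hi=5(64)=86

Yes: 22+64=86


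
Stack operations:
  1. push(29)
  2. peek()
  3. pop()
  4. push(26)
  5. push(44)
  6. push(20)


push(29) -> [29]
peek()->29
pop()->29, []
push(26) -> [26]
push(44) -> [26, 44]
push(20) -> [26, 44, 20]

Final stack: [26, 44, 20]


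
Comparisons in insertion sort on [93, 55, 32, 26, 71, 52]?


Algorithm: insertion sort
Input: [93, 55, 32, 26, 71, 52]
Sorted: [26, 32, 52, 55, 71, 93]

12


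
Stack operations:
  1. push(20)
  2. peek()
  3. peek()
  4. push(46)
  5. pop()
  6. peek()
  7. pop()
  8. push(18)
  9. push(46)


push(20) -> [20]
peek()->20
peek()->20
push(46) -> [20, 46]
pop()->46, [20]
peek()->20
pop()->20, []
push(18) -> [18]
push(46) -> [18, 46]

Final stack: [18, 46]


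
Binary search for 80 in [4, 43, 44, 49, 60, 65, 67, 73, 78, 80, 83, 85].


Step 1: lo=0, hi=11, mid=5, val=65
Step 2: lo=6, hi=11, mid=8, val=78
Step 3: lo=9, hi=11, mid=10, val=83
Step 4: lo=9, hi=9, mid=9, val=80

Found at index 9


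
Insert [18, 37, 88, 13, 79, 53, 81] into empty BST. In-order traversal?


Insert 18: root
Insert 37: R from 18
Insert 88: R from 18 -> R from 37
Insert 13: L from 18
Insert 79: R from 18 -> R from 37 -> L from 88
Insert 53: R from 18 -> R from 37 -> L from 88 -> L from 79
Insert 81: R from 18 -> R from 37 -> L from 88 -> R from 79

In-order: [13, 18, 37, 53, 79, 81, 88]


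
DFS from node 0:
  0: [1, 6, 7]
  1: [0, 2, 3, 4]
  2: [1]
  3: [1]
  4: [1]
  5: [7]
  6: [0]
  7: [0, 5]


Visit 0, push [7, 6, 1]
Visit 1, push [4, 3, 2]
Visit 2, push []
Visit 3, push []
Visit 4, push []
Visit 6, push []
Visit 7, push [5]
Visit 5, push []

DFS order: [0, 1, 2, 3, 4, 6, 7, 5]


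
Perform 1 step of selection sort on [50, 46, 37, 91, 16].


Initial: [50, 46, 37, 91, 16]
Step 1: min=16 at 4
  Swap: [16, 46, 37, 91, 50]

After 1 step: [16, 46, 37, 91, 50]


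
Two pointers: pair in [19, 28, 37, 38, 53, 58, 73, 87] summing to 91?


lo=0(19)+hi=7(87)=106
lo=0(19)+hi=6(73)=92
lo=0(19)+hi=5(58)=77
lo=1(28)+hi=5(58)=86
lo=2(37)+hi=5(58)=95
lo=2(37)+hi=4(53)=90
lo=3(38)+hi=4(53)=91

Yes: 38+53=91


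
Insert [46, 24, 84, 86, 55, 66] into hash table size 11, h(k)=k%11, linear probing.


Insert 46: h=2 -> slot 2
Insert 24: h=2, 1 probes -> slot 3
Insert 84: h=7 -> slot 7
Insert 86: h=9 -> slot 9
Insert 55: h=0 -> slot 0
Insert 66: h=0, 1 probes -> slot 1

Table: [55, 66, 46, 24, None, None, None, 84, None, 86, None]


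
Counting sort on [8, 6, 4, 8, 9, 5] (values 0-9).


Input: [8, 6, 4, 8, 9, 5]
Counts: [0, 0, 0, 0, 1, 1, 1, 0, 2, 1]

Sorted: [4, 5, 6, 8, 8, 9]


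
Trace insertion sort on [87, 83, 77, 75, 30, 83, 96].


Initial: [87, 83, 77, 75, 30, 83, 96]
Insert 83: [83, 87, 77, 75, 30, 83, 96]
Insert 77: [77, 83, 87, 75, 30, 83, 96]
Insert 75: [75, 77, 83, 87, 30, 83, 96]
Insert 30: [30, 75, 77, 83, 87, 83, 96]
Insert 83: [30, 75, 77, 83, 83, 87, 96]
Insert 96: [30, 75, 77, 83, 83, 87, 96]

Sorted: [30, 75, 77, 83, 83, 87, 96]


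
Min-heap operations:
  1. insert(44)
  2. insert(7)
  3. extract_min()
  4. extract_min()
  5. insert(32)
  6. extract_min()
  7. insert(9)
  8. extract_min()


insert(44) -> [44]
insert(7) -> [7, 44]
extract_min()->7, [44]
extract_min()->44, []
insert(32) -> [32]
extract_min()->32, []
insert(9) -> [9]
extract_min()->9, []

Final heap: []


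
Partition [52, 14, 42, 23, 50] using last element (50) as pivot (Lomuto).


Pivot: 50
  14 <= 50: swap -> [14, 52, 42, 23, 50]
  42 <= 50: swap -> [14, 42, 52, 23, 50]
  23 <= 50: swap -> [14, 42, 23, 52, 50]
Place pivot at 3: [14, 42, 23, 50, 52]

Partitioned: [14, 42, 23, 50, 52]


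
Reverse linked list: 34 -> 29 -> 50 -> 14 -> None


Step 1: curr=34, set curr.next=prev(None) | reversed so far: 34
Step 2: curr=29, set curr.next=prev(34) | reversed so far: 29 -> 34
Step 3: curr=50, set curr.next=prev(29) | reversed so far: 50 -> 29 -> 34
Step 4: curr=14, set curr.next=prev(50) | reversed so far: 14 -> 50 -> 29 -> 34

14 -> 50 -> 29 -> 34 -> None


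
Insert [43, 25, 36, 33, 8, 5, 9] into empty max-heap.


Insert 43: [43]
Insert 25: [43, 25]
Insert 36: [43, 25, 36]
Insert 33: [43, 33, 36, 25]
Insert 8: [43, 33, 36, 25, 8]
Insert 5: [43, 33, 36, 25, 8, 5]
Insert 9: [43, 33, 36, 25, 8, 5, 9]

Final heap: [43, 33, 36, 25, 8, 5, 9]


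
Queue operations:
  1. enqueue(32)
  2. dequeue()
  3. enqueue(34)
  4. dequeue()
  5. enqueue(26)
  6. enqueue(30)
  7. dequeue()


enqueue(32) -> [32]
dequeue()->32, []
enqueue(34) -> [34]
dequeue()->34, []
enqueue(26) -> [26]
enqueue(30) -> [26, 30]
dequeue()->26, [30]

Final queue: [30]


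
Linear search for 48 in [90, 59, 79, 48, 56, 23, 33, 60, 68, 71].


i=0: 90!=48
i=1: 59!=48
i=2: 79!=48
i=3: 48==48 found!

Found at 3, 4 comps


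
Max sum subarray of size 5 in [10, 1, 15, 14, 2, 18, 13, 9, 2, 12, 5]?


[0:5]: 42
[1:6]: 50
[2:7]: 62
[3:8]: 56
[4:9]: 44
[5:10]: 54
[6:11]: 41

Max: 62 at [2:7]


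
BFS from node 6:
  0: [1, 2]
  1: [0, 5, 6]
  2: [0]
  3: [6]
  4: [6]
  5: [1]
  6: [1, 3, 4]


Visit 6, enqueue [1, 3, 4]
Visit 1, enqueue [0, 5]
Visit 3, enqueue []
Visit 4, enqueue []
Visit 0, enqueue [2]
Visit 5, enqueue []
Visit 2, enqueue []

BFS order: [6, 1, 3, 4, 0, 5, 2]


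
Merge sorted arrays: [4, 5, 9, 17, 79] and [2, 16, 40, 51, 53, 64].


Take 2 from B
Take 4 from A
Take 5 from A
Take 9 from A
Take 16 from B
Take 17 from A
Take 40 from B
Take 51 from B
Take 53 from B
Take 64 from B

Merged: [2, 4, 5, 9, 16, 17, 40, 51, 53, 64, 79]


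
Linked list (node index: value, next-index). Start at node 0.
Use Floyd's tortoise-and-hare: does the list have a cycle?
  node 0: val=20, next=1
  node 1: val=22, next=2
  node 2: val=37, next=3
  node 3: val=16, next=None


Floyd's tortoise (slow, +1) and hare (fast, +2):
  init: slow=0, fast=0
  step 1: slow=1, fast=2
  step 2: fast 2->3->None, no cycle

Cycle: no


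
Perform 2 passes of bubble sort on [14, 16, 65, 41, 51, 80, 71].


Initial: [14, 16, 65, 41, 51, 80, 71]
Pass 1: [14, 16, 41, 51, 65, 71, 80] (3 swaps)
Pass 2: [14, 16, 41, 51, 65, 71, 80] (0 swaps)

After 2 passes: [14, 16, 41, 51, 65, 71, 80]


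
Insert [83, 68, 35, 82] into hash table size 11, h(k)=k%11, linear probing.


Insert 83: h=6 -> slot 6
Insert 68: h=2 -> slot 2
Insert 35: h=2, 1 probes -> slot 3
Insert 82: h=5 -> slot 5

Table: [None, None, 68, 35, None, 82, 83, None, None, None, None]


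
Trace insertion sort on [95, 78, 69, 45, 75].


Initial: [95, 78, 69, 45, 75]
Insert 78: [78, 95, 69, 45, 75]
Insert 69: [69, 78, 95, 45, 75]
Insert 45: [45, 69, 78, 95, 75]
Insert 75: [45, 69, 75, 78, 95]

Sorted: [45, 69, 75, 78, 95]


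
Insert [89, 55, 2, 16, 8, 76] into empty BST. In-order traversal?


Insert 89: root
Insert 55: L from 89
Insert 2: L from 89 -> L from 55
Insert 16: L from 89 -> L from 55 -> R from 2
Insert 8: L from 89 -> L from 55 -> R from 2 -> L from 16
Insert 76: L from 89 -> R from 55

In-order: [2, 8, 16, 55, 76, 89]


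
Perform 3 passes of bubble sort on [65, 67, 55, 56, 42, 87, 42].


Initial: [65, 67, 55, 56, 42, 87, 42]
Pass 1: [65, 55, 56, 42, 67, 42, 87] (4 swaps)
Pass 2: [55, 56, 42, 65, 42, 67, 87] (4 swaps)
Pass 3: [55, 42, 56, 42, 65, 67, 87] (2 swaps)

After 3 passes: [55, 42, 56, 42, 65, 67, 87]


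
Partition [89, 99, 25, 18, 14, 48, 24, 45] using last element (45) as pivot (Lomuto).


Pivot: 45
  25 <= 45: swap -> [25, 99, 89, 18, 14, 48, 24, 45]
  18 <= 45: swap -> [25, 18, 89, 99, 14, 48, 24, 45]
  14 <= 45: swap -> [25, 18, 14, 99, 89, 48, 24, 45]
  24 <= 45: swap -> [25, 18, 14, 24, 89, 48, 99, 45]
Place pivot at 4: [25, 18, 14, 24, 45, 48, 99, 89]

Partitioned: [25, 18, 14, 24, 45, 48, 99, 89]


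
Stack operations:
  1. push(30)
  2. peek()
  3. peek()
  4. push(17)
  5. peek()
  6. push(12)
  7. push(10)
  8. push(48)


push(30) -> [30]
peek()->30
peek()->30
push(17) -> [30, 17]
peek()->17
push(12) -> [30, 17, 12]
push(10) -> [30, 17, 12, 10]
push(48) -> [30, 17, 12, 10, 48]

Final stack: [30, 17, 12, 10, 48]


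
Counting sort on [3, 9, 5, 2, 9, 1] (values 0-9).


Input: [3, 9, 5, 2, 9, 1]
Counts: [0, 1, 1, 1, 0, 1, 0, 0, 0, 2]

Sorted: [1, 2, 3, 5, 9, 9]


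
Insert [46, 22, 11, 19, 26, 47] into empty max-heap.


Insert 46: [46]
Insert 22: [46, 22]
Insert 11: [46, 22, 11]
Insert 19: [46, 22, 11, 19]
Insert 26: [46, 26, 11, 19, 22]
Insert 47: [47, 26, 46, 19, 22, 11]

Final heap: [47, 26, 46, 19, 22, 11]


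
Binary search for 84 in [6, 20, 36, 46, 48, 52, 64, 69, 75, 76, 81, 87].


Step 1: lo=0, hi=11, mid=5, val=52
Step 2: lo=6, hi=11, mid=8, val=75
Step 3: lo=9, hi=11, mid=10, val=81
Step 4: lo=11, hi=11, mid=11, val=87

Not found


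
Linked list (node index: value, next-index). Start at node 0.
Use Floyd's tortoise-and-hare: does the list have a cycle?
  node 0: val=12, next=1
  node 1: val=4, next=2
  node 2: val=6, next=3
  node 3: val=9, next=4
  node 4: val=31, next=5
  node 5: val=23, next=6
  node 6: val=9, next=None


Floyd's tortoise (slow, +1) and hare (fast, +2):
  init: slow=0, fast=0
  step 1: slow=1, fast=2
  step 2: slow=2, fast=4
  step 3: slow=3, fast=6
  step 4: fast -> None, no cycle

Cycle: no
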